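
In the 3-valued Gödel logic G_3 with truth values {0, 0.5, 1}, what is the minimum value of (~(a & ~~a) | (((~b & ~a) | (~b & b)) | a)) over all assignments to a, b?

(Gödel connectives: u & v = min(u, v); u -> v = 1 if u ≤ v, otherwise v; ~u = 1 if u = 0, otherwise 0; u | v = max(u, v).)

0.50

The minimum is attained at a = 0.5, b = 0:
  ~a: Gödel ¬ of 0.5 = 0 (operand ≠ 0)
  ~~a: Gödel ¬ of 0 = 1 (operand is 0)
  (a & ~~a) = min(0.5, 1) = 0.5
  ~(a & ~~a): Gödel ¬ of 0.5 = 0 (operand ≠ 0)
  ~b: Gödel ¬ of 0 = 1 (operand is 0)
  ~a: Gödel ¬ of 0.5 = 0 (operand ≠ 0)
  (~b & ~a) = min(1, 0) = 0
  ~b: Gödel ¬ of 0 = 1 (operand is 0)
  (~b & b) = min(1, 0) = 0
  ((~b & ~a) | (~b & b)) = max(0, 0) = 0
  (((~b & ~a) | (~b & b)) | a) = max(0, 0.5) = 0.5
  (~(a & ~~a) | (((~b & ~a) | (~b & b)) | a)) = max(0, 0.5) = 0.5
Checking all 9 assignments confirms none give a value below 0.50.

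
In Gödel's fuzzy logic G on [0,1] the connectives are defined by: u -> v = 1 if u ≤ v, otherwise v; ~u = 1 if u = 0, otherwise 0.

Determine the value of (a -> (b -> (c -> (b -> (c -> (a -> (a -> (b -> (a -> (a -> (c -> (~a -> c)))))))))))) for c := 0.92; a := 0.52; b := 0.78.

~a: Gödel ¬ of 0.52 = 0 (operand ≠ 0)
(~a -> c): 0 ≤ 0.92, so result = 1
(c -> (~a -> c)): 0.92 ≤ 1, so result = 1
(a -> (c -> (~a -> c))): 0.52 ≤ 1, so result = 1
(a -> (a -> (c -> (~a -> c)))): 0.52 ≤ 1, so result = 1
(b -> (a -> (a -> (c -> (~a -> c))))): 0.78 ≤ 1, so result = 1
(a -> (b -> (a -> (a -> (c -> (~a -> c)))))): 0.52 ≤ 1, so result = 1
(a -> (a -> (b -> (a -> (a -> (c -> (~a -> c))))))): 0.52 ≤ 1, so result = 1
(c -> (a -> (a -> (b -> (a -> (a -> (c -> (~a -> c)))))))): 0.92 ≤ 1, so result = 1
(b -> (c -> (a -> (a -> (b -> (a -> (a -> (c -> (~a -> c))))))))): 0.78 ≤ 1, so result = 1
(c -> (b -> (c -> (a -> (a -> (b -> (a -> (a -> (c -> (~a -> c)))))))))): 0.92 ≤ 1, so result = 1
(b -> (c -> (b -> (c -> (a -> (a -> (b -> (a -> (a -> (c -> (~a -> c))))))))))): 0.78 ≤ 1, so result = 1
(a -> (b -> (c -> (b -> (c -> (a -> (a -> (b -> (a -> (a -> (c -> (~a -> c)))))))))))): 0.52 ≤ 1, so result = 1

1.00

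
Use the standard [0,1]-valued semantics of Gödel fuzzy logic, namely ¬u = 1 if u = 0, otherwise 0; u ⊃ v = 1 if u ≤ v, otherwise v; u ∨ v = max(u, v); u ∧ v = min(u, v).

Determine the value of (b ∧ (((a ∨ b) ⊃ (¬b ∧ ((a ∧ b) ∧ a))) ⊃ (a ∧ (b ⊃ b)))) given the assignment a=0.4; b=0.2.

(a ∨ b) = max(0.4, 0.2) = 0.4
¬b: Gödel ¬ of 0.2 = 0 (operand ≠ 0)
(a ∧ b) = min(0.4, 0.2) = 0.2
((a ∧ b) ∧ a) = min(0.2, 0.4) = 0.2
(¬b ∧ ((a ∧ b) ∧ a)) = min(0, 0.2) = 0
((a ∨ b) ⊃ (¬b ∧ ((a ∧ b) ∧ a))): 0.4 > 0, so result = 0
(b ⊃ b): 0.2 ≤ 0.2, so result = 1
(a ∧ (b ⊃ b)) = min(0.4, 1) = 0.4
(((a ∨ b) ⊃ (¬b ∧ ((a ∧ b) ∧ a))) ⊃ (a ∧ (b ⊃ b))): 0 ≤ 0.4, so result = 1
(b ∧ (((a ∨ b) ⊃ (¬b ∧ ((a ∧ b) ∧ a))) ⊃ (a ∧ (b ⊃ b)))) = min(0.2, 1) = 0.2

0.20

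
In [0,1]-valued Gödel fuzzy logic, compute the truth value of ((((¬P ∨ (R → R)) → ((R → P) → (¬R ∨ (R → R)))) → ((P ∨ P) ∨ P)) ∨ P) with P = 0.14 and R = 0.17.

0.14

¬P: Gödel ¬ of 0.14 = 0 (operand ≠ 0)
(R → R): 0.17 ≤ 0.17, so result = 1
(¬P ∨ (R → R)) = max(0, 1) = 1
(R → P): 0.17 > 0.14, so result = 0.14
¬R: Gödel ¬ of 0.17 = 0 (operand ≠ 0)
(R → R): 0.17 ≤ 0.17, so result = 1
(¬R ∨ (R → R)) = max(0, 1) = 1
((R → P) → (¬R ∨ (R → R))): 0.14 ≤ 1, so result = 1
((¬P ∨ (R → R)) → ((R → P) → (¬R ∨ (R → R)))): 1 ≤ 1, so result = 1
(P ∨ P) = max(0.14, 0.14) = 0.14
((P ∨ P) ∨ P) = max(0.14, 0.14) = 0.14
(((¬P ∨ (R → R)) → ((R → P) → (¬R ∨ (R → R)))) → ((P ∨ P) ∨ P)): 1 > 0.14, so result = 0.14
((((¬P ∨ (R → R)) → ((R → P) → (¬R ∨ (R → R)))) → ((P ∨ P) ∨ P)) ∨ P) = max(0.14, 0.14) = 0.14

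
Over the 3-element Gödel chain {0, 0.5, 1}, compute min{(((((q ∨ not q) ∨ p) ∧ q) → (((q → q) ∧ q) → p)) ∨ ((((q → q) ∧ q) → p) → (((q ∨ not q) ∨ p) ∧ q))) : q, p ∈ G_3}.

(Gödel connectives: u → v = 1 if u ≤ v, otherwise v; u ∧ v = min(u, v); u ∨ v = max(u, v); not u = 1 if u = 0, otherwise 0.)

Every assignment gives 1. For instance at q = 0, p = 0:
  not q: Gödel ¬ of 0 = 1 (operand is 0)
  (q ∨ not q) = max(0, 1) = 1
  ((q ∨ not q) ∨ p) = max(1, 0) = 1
  (((q ∨ not q) ∨ p) ∧ q) = min(1, 0) = 0
  (q → q): 0 ≤ 0, so result = 1
  ((q → q) ∧ q) = min(1, 0) = 0
  (((q → q) ∧ q) → p): 0 ≤ 0, so result = 1
  ((((q ∨ not q) ∨ p) ∧ q) → (((q → q) ∧ q) → p)): 0 ≤ 1, so result = 1
  (q → q): 0 ≤ 0, so result = 1
  ((q → q) ∧ q) = min(1, 0) = 0
  (((q → q) ∧ q) → p): 0 ≤ 0, so result = 1
  not q: Gödel ¬ of 0 = 1 (operand is 0)
  (q ∨ not q) = max(0, 1) = 1
  ((q ∨ not q) ∨ p) = max(1, 0) = 1
  (((q ∨ not q) ∨ p) ∧ q) = min(1, 0) = 0
  ((((q → q) ∧ q) → p) → (((q ∨ not q) ∨ p) ∧ q)): 1 > 0, so result = 0
  (((((q ∨ not q) ∨ p) ∧ q) → (((q → q) ∧ q) → p)) ∨ ((((q → q) ∧ q) → p) → (((q ∨ not q) ∨ p) ∧ q))) = max(1, 0) = 1
All 9 assignments give value 1 — the formula is a G_3-tautology.

1.00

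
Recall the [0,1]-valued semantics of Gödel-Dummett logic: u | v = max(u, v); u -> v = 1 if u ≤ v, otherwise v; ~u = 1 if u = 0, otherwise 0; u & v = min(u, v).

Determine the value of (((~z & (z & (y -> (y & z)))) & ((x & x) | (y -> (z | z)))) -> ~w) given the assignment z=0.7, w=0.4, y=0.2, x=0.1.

~z: Gödel ¬ of 0.7 = 0 (operand ≠ 0)
(y & z) = min(0.2, 0.7) = 0.2
(y -> (y & z)): 0.2 ≤ 0.2, so result = 1
(z & (y -> (y & z))) = min(0.7, 1) = 0.7
(~z & (z & (y -> (y & z)))) = min(0, 0.7) = 0
(x & x) = min(0.1, 0.1) = 0.1
(z | z) = max(0.7, 0.7) = 0.7
(y -> (z | z)): 0.2 ≤ 0.7, so result = 1
((x & x) | (y -> (z | z))) = max(0.1, 1) = 1
((~z & (z & (y -> (y & z)))) & ((x & x) | (y -> (z | z)))) = min(0, 1) = 0
~w: Gödel ¬ of 0.4 = 0 (operand ≠ 0)
(((~z & (z & (y -> (y & z)))) & ((x & x) | (y -> (z | z)))) -> ~w): 0 ≤ 0, so result = 1

1.00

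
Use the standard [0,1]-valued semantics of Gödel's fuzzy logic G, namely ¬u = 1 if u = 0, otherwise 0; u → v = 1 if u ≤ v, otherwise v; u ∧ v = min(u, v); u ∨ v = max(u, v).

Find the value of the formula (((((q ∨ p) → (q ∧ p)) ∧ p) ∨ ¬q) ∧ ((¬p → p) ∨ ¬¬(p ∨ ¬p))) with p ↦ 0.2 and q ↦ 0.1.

(q ∨ p) = max(0.1, 0.2) = 0.2
(q ∧ p) = min(0.1, 0.2) = 0.1
((q ∨ p) → (q ∧ p)): 0.2 > 0.1, so result = 0.1
(((q ∨ p) → (q ∧ p)) ∧ p) = min(0.1, 0.2) = 0.1
¬q: Gödel ¬ of 0.1 = 0 (operand ≠ 0)
((((q ∨ p) → (q ∧ p)) ∧ p) ∨ ¬q) = max(0.1, 0) = 0.1
¬p: Gödel ¬ of 0.2 = 0 (operand ≠ 0)
(¬p → p): 0 ≤ 0.2, so result = 1
¬p: Gödel ¬ of 0.2 = 0 (operand ≠ 0)
(p ∨ ¬p) = max(0.2, 0) = 0.2
¬(p ∨ ¬p): Gödel ¬ of 0.2 = 0 (operand ≠ 0)
¬¬(p ∨ ¬p): Gödel ¬ of 0 = 1 (operand is 0)
((¬p → p) ∨ ¬¬(p ∨ ¬p)) = max(1, 1) = 1
(((((q ∨ p) → (q ∧ p)) ∧ p) ∨ ¬q) ∧ ((¬p → p) ∨ ¬¬(p ∨ ¬p))) = min(0.1, 1) = 0.1

0.10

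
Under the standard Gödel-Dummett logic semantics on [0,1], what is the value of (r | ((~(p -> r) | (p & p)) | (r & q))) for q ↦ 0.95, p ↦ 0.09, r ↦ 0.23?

(p -> r): 0.09 ≤ 0.23, so result = 1
~(p -> r): Gödel ¬ of 1 = 0 (operand ≠ 0)
(p & p) = min(0.09, 0.09) = 0.09
(~(p -> r) | (p & p)) = max(0, 0.09) = 0.09
(r & q) = min(0.23, 0.95) = 0.23
((~(p -> r) | (p & p)) | (r & q)) = max(0.09, 0.23) = 0.23
(r | ((~(p -> r) | (p & p)) | (r & q))) = max(0.23, 0.23) = 0.23

0.23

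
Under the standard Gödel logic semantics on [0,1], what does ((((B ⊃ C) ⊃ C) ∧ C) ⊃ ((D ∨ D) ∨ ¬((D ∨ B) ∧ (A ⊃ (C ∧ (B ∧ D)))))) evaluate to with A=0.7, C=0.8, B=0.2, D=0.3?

0.30

(B ⊃ C): 0.2 ≤ 0.8, so result = 1
((B ⊃ C) ⊃ C): 1 > 0.8, so result = 0.8
(((B ⊃ C) ⊃ C) ∧ C) = min(0.8, 0.8) = 0.8
(D ∨ D) = max(0.3, 0.3) = 0.3
(D ∨ B) = max(0.3, 0.2) = 0.3
(B ∧ D) = min(0.2, 0.3) = 0.2
(C ∧ (B ∧ D)) = min(0.8, 0.2) = 0.2
(A ⊃ (C ∧ (B ∧ D))): 0.7 > 0.2, so result = 0.2
((D ∨ B) ∧ (A ⊃ (C ∧ (B ∧ D)))) = min(0.3, 0.2) = 0.2
¬((D ∨ B) ∧ (A ⊃ (C ∧ (B ∧ D)))): Gödel ¬ of 0.2 = 0 (operand ≠ 0)
((D ∨ D) ∨ ¬((D ∨ B) ∧ (A ⊃ (C ∧ (B ∧ D))))) = max(0.3, 0) = 0.3
((((B ⊃ C) ⊃ C) ∧ C) ⊃ ((D ∨ D) ∨ ¬((D ∨ B) ∧ (A ⊃ (C ∧ (B ∧ D)))))): 0.8 > 0.3, so result = 0.3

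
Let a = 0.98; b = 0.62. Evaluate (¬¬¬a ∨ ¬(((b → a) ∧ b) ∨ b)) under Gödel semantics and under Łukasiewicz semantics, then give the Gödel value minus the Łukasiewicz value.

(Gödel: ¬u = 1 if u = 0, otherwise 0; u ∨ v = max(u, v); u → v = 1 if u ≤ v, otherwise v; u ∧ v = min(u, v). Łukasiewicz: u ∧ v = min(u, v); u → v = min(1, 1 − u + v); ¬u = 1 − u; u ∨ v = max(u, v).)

Gödel evaluation:
  ¬a: Gödel ¬ of 0.98 = 0 (operand ≠ 0)
  ¬¬a: Gödel ¬ of 0 = 1 (operand is 0)
  ¬¬¬a: Gödel ¬ of 1 = 0 (operand ≠ 0)
  (b → a): 0.62 ≤ 0.98, so result = 1
  ((b → a) ∧ b) = min(1, 0.62) = 0.62
  (((b → a) ∧ b) ∨ b) = max(0.62, 0.62) = 0.62
  ¬(((b → a) ∧ b) ∨ b): Gödel ¬ of 0.62 = 0 (operand ≠ 0)
  (¬¬¬a ∨ ¬(((b → a) ∧ b) ∨ b)) = max(0, 0) = 0
  Gödel value = 0
Łukasiewicz evaluation:
  ¬a: Łukasiewicz ¬ gives 1 − 0.98 = 0.02
  ¬¬a: Łukasiewicz ¬ gives 1 − 0.02 = 0.98
  ¬¬¬a: Łukasiewicz ¬ gives 1 − 0.98 = 0.02
  (b → a): min(1, 1 − 0.62 + 0.98) = 1
  ((b → a) ∧ b) = min(1, 0.62) = 0.62
  (((b → a) ∧ b) ∨ b) = max(0.62, 0.62) = 0.62
  ¬(((b → a) ∧ b) ∨ b): Łukasiewicz ¬ gives 1 − 0.62 = 0.38
  (¬¬¬a ∨ ¬(((b → a) ∧ b) ∨ b)) = max(0.02, 0.38) = 0.38
  Łukasiewicz value = 0.38
Difference: 0 − 0.38 = -0.38

-0.38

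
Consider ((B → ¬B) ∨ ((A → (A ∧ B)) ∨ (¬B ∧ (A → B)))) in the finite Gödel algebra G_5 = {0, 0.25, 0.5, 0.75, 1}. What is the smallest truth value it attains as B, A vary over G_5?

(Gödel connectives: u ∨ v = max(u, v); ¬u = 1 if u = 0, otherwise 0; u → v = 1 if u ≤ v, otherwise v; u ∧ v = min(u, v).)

The minimum is attained at B = 0.25, A = 0.5:
  ¬B: Gödel ¬ of 0.25 = 0 (operand ≠ 0)
  (B → ¬B): 0.25 > 0, so result = 0
  (A ∧ B) = min(0.5, 0.25) = 0.25
  (A → (A ∧ B)): 0.5 > 0.25, so result = 0.25
  ¬B: Gödel ¬ of 0.25 = 0 (operand ≠ 0)
  (A → B): 0.5 > 0.25, so result = 0.25
  (¬B ∧ (A → B)) = min(0, 0.25) = 0
  ((A → (A ∧ B)) ∨ (¬B ∧ (A → B))) = max(0.25, 0) = 0.25
  ((B → ¬B) ∨ ((A → (A ∧ B)) ∨ (¬B ∧ (A → B)))) = max(0, 0.25) = 0.25
Checking all 25 assignments confirms none give a value below 0.25.

0.25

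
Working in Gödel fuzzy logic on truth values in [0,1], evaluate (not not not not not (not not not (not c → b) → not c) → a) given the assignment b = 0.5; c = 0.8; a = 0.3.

1.00

not c: Gödel ¬ of 0.8 = 0 (operand ≠ 0)
(not c → b): 0 ≤ 0.5, so result = 1
not (not c → b): Gödel ¬ of 1 = 0 (operand ≠ 0)
not not (not c → b): Gödel ¬ of 0 = 1 (operand is 0)
not not not (not c → b): Gödel ¬ of 1 = 0 (operand ≠ 0)
not c: Gödel ¬ of 0.8 = 0 (operand ≠ 0)
(not not not (not c → b) → not c): 0 ≤ 0, so result = 1
not (not not not (not c → b) → not c): Gödel ¬ of 1 = 0 (operand ≠ 0)
not not (not not not (not c → b) → not c): Gödel ¬ of 0 = 1 (operand is 0)
not not not (not not not (not c → b) → not c): Gödel ¬ of 1 = 0 (operand ≠ 0)
not not not not (not not not (not c → b) → not c): Gödel ¬ of 0 = 1 (operand is 0)
not not not not not (not not not (not c → b) → not c): Gödel ¬ of 1 = 0 (operand ≠ 0)
(not not not not not (not not not (not c → b) → not c) → a): 0 ≤ 0.3, so result = 1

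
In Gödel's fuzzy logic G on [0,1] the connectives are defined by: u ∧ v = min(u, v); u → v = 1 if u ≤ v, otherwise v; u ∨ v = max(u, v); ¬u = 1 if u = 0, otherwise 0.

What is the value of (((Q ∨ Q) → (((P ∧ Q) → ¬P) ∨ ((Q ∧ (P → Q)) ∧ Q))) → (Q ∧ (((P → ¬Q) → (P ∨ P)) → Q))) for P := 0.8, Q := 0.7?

0.70

(Q ∨ Q) = max(0.7, 0.7) = 0.7
(P ∧ Q) = min(0.8, 0.7) = 0.7
¬P: Gödel ¬ of 0.8 = 0 (operand ≠ 0)
((P ∧ Q) → ¬P): 0.7 > 0, so result = 0
(P → Q): 0.8 > 0.7, so result = 0.7
(Q ∧ (P → Q)) = min(0.7, 0.7) = 0.7
((Q ∧ (P → Q)) ∧ Q) = min(0.7, 0.7) = 0.7
(((P ∧ Q) → ¬P) ∨ ((Q ∧ (P → Q)) ∧ Q)) = max(0, 0.7) = 0.7
((Q ∨ Q) → (((P ∧ Q) → ¬P) ∨ ((Q ∧ (P → Q)) ∧ Q))): 0.7 ≤ 0.7, so result = 1
¬Q: Gödel ¬ of 0.7 = 0 (operand ≠ 0)
(P → ¬Q): 0.8 > 0, so result = 0
(P ∨ P) = max(0.8, 0.8) = 0.8
((P → ¬Q) → (P ∨ P)): 0 ≤ 0.8, so result = 1
(((P → ¬Q) → (P ∨ P)) → Q): 1 > 0.7, so result = 0.7
(Q ∧ (((P → ¬Q) → (P ∨ P)) → Q)) = min(0.7, 0.7) = 0.7
(((Q ∨ Q) → (((P ∧ Q) → ¬P) ∨ ((Q ∧ (P → Q)) ∧ Q))) → (Q ∧ (((P → ¬Q) → (P ∨ P)) → Q))): 1 > 0.7, so result = 0.7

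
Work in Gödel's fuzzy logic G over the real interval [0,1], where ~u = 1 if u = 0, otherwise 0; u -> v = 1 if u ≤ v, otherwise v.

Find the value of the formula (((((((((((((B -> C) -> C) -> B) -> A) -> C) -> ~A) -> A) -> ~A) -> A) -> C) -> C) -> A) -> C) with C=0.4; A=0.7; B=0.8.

0.40

(B -> C): 0.8 > 0.4, so result = 0.4
((B -> C) -> C): 0.4 ≤ 0.4, so result = 1
(((B -> C) -> C) -> B): 1 > 0.8, so result = 0.8
((((B -> C) -> C) -> B) -> A): 0.8 > 0.7, so result = 0.7
(((((B -> C) -> C) -> B) -> A) -> C): 0.7 > 0.4, so result = 0.4
~A: Gödel ¬ of 0.7 = 0 (operand ≠ 0)
((((((B -> C) -> C) -> B) -> A) -> C) -> ~A): 0.4 > 0, so result = 0
(((((((B -> C) -> C) -> B) -> A) -> C) -> ~A) -> A): 0 ≤ 0.7, so result = 1
~A: Gödel ¬ of 0.7 = 0 (operand ≠ 0)
((((((((B -> C) -> C) -> B) -> A) -> C) -> ~A) -> A) -> ~A): 1 > 0, so result = 0
(((((((((B -> C) -> C) -> B) -> A) -> C) -> ~A) -> A) -> ~A) -> A): 0 ≤ 0.7, so result = 1
((((((((((B -> C) -> C) -> B) -> A) -> C) -> ~A) -> A) -> ~A) -> A) -> C): 1 > 0.4, so result = 0.4
(((((((((((B -> C) -> C) -> B) -> A) -> C) -> ~A) -> A) -> ~A) -> A) -> C) -> C): 0.4 ≤ 0.4, so result = 1
((((((((((((B -> C) -> C) -> B) -> A) -> C) -> ~A) -> A) -> ~A) -> A) -> C) -> C) -> A): 1 > 0.7, so result = 0.7
(((((((((((((B -> C) -> C) -> B) -> A) -> C) -> ~A) -> A) -> ~A) -> A) -> C) -> C) -> A) -> C): 0.7 > 0.4, so result = 0.4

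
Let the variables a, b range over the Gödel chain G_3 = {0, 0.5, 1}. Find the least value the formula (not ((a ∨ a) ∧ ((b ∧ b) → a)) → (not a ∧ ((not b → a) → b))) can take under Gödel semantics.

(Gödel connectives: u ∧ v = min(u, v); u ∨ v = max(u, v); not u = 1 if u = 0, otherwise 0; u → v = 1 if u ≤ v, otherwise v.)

0.50

The minimum is attained at a = 0, b = 0.5:
  (a ∨ a) = max(0, 0) = 0
  (b ∧ b) = min(0.5, 0.5) = 0.5
  ((b ∧ b) → a): 0.5 > 0, so result = 0
  ((a ∨ a) ∧ ((b ∧ b) → a)) = min(0, 0) = 0
  not ((a ∨ a) ∧ ((b ∧ b) → a)): Gödel ¬ of 0 = 1 (operand is 0)
  not a: Gödel ¬ of 0 = 1 (operand is 0)
  not b: Gödel ¬ of 0.5 = 0 (operand ≠ 0)
  (not b → a): 0 ≤ 0, so result = 1
  ((not b → a) → b): 1 > 0.5, so result = 0.5
  (not a ∧ ((not b → a) → b)) = min(1, 0.5) = 0.5
  (not ((a ∨ a) ∧ ((b ∧ b) → a)) → (not a ∧ ((not b → a) → b))): 1 > 0.5, so result = 0.5
Checking all 9 assignments confirms none give a value below 0.50.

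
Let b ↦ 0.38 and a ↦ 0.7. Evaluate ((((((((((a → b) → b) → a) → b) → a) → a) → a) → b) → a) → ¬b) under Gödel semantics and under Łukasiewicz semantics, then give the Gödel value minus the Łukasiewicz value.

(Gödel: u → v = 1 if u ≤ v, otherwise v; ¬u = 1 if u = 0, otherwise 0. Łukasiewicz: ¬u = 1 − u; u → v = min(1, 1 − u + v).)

-0.62

Gödel evaluation:
  (a → b): 0.7 > 0.38, so result = 0.38
  ((a → b) → b): 0.38 ≤ 0.38, so result = 1
  (((a → b) → b) → a): 1 > 0.7, so result = 0.7
  ((((a → b) → b) → a) → b): 0.7 > 0.38, so result = 0.38
  (((((a → b) → b) → a) → b) → a): 0.38 ≤ 0.7, so result = 1
  ((((((a → b) → b) → a) → b) → a) → a): 1 > 0.7, so result = 0.7
  (((((((a → b) → b) → a) → b) → a) → a) → a): 0.7 ≤ 0.7, so result = 1
  ((((((((a → b) → b) → a) → b) → a) → a) → a) → b): 1 > 0.38, so result = 0.38
  (((((((((a → b) → b) → a) → b) → a) → a) → a) → b) → a): 0.38 ≤ 0.7, so result = 1
  ¬b: Gödel ¬ of 0.38 = 0 (operand ≠ 0)
  ((((((((((a → b) → b) → a) → b) → a) → a) → a) → b) → a) → ¬b): 1 > 0, so result = 0
  Gödel value = 0
Łukasiewicz evaluation:
  (a → b): min(1, 1 − 0.7 + 0.38) = 0.68
  ((a → b) → b): min(1, 1 − 0.68 + 0.38) = 0.7
  (((a → b) → b) → a): min(1, 1 − 0.7 + 0.7) = 1
  ((((a → b) → b) → a) → b): min(1, 1 − 1 + 0.38) = 0.38
  (((((a → b) → b) → a) → b) → a): min(1, 1 − 0.38 + 0.7) = 1
  ((((((a → b) → b) → a) → b) → a) → a): min(1, 1 − 1 + 0.7) = 0.7
  (((((((a → b) → b) → a) → b) → a) → a) → a): min(1, 1 − 0.7 + 0.7) = 1
  ((((((((a → b) → b) → a) → b) → a) → a) → a) → b): min(1, 1 − 1 + 0.38) = 0.38
  (((((((((a → b) → b) → a) → b) → a) → a) → a) → b) → a): min(1, 1 − 0.38 + 0.7) = 1
  ¬b: Łukasiewicz ¬ gives 1 − 0.38 = 0.62
  ((((((((((a → b) → b) → a) → b) → a) → a) → a) → b) → a) → ¬b): min(1, 1 − 1 + 0.62) = 0.62
  Łukasiewicz value = 0.62
Difference: 0 − 0.62 = -0.62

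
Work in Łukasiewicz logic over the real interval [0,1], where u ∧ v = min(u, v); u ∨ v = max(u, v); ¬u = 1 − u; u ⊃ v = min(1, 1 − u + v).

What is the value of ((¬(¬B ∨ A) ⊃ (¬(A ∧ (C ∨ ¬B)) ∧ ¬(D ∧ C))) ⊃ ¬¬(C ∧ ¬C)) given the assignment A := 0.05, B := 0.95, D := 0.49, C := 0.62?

¬B: Łukasiewicz ¬ gives 1 − 0.95 = 0.05
(¬B ∨ A) = max(0.05, 0.05) = 0.05
¬(¬B ∨ A): Łukasiewicz ¬ gives 1 − 0.05 = 0.95
¬B: Łukasiewicz ¬ gives 1 − 0.95 = 0.05
(C ∨ ¬B) = max(0.62, 0.05) = 0.62
(A ∧ (C ∨ ¬B)) = min(0.05, 0.62) = 0.05
¬(A ∧ (C ∨ ¬B)): Łukasiewicz ¬ gives 1 − 0.05 = 0.95
(D ∧ C) = min(0.49, 0.62) = 0.49
¬(D ∧ C): Łukasiewicz ¬ gives 1 − 0.49 = 0.51
(¬(A ∧ (C ∨ ¬B)) ∧ ¬(D ∧ C)) = min(0.95, 0.51) = 0.51
(¬(¬B ∨ A) ⊃ (¬(A ∧ (C ∨ ¬B)) ∧ ¬(D ∧ C))): min(1, 1 − 0.95 + 0.51) = 0.56
¬C: Łukasiewicz ¬ gives 1 − 0.62 = 0.38
(C ∧ ¬C) = min(0.62, 0.38) = 0.38
¬(C ∧ ¬C): Łukasiewicz ¬ gives 1 − 0.38 = 0.62
¬¬(C ∧ ¬C): Łukasiewicz ¬ gives 1 − 0.62 = 0.38
((¬(¬B ∨ A) ⊃ (¬(A ∧ (C ∨ ¬B)) ∧ ¬(D ∧ C))) ⊃ ¬¬(C ∧ ¬C)): min(1, 1 − 0.56 + 0.38) = 0.82

0.82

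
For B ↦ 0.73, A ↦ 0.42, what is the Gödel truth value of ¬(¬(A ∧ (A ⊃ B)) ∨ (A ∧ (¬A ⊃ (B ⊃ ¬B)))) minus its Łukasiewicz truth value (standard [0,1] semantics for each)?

-0.42

Gödel evaluation:
  (A ⊃ B): 0.42 ≤ 0.73, so result = 1
  (A ∧ (A ⊃ B)) = min(0.42, 1) = 0.42
  ¬(A ∧ (A ⊃ B)): Gödel ¬ of 0.42 = 0 (operand ≠ 0)
  ¬A: Gödel ¬ of 0.42 = 0 (operand ≠ 0)
  ¬B: Gödel ¬ of 0.73 = 0 (operand ≠ 0)
  (B ⊃ ¬B): 0.73 > 0, so result = 0
  (¬A ⊃ (B ⊃ ¬B)): 0 ≤ 0, so result = 1
  (A ∧ (¬A ⊃ (B ⊃ ¬B))) = min(0.42, 1) = 0.42
  (¬(A ∧ (A ⊃ B)) ∨ (A ∧ (¬A ⊃ (B ⊃ ¬B)))) = max(0, 0.42) = 0.42
  ¬(¬(A ∧ (A ⊃ B)) ∨ (A ∧ (¬A ⊃ (B ⊃ ¬B)))): Gödel ¬ of 0.42 = 0 (operand ≠ 0)
  Gödel value = 0
Łukasiewicz evaluation:
  (A ⊃ B): min(1, 1 − 0.42 + 0.73) = 1
  (A ∧ (A ⊃ B)) = min(0.42, 1) = 0.42
  ¬(A ∧ (A ⊃ B)): Łukasiewicz ¬ gives 1 − 0.42 = 0.58
  ¬A: Łukasiewicz ¬ gives 1 − 0.42 = 0.58
  ¬B: Łukasiewicz ¬ gives 1 − 0.73 = 0.27
  (B ⊃ ¬B): min(1, 1 − 0.73 + 0.27) = 0.54
  (¬A ⊃ (B ⊃ ¬B)): min(1, 1 − 0.58 + 0.54) = 0.96
  (A ∧ (¬A ⊃ (B ⊃ ¬B))) = min(0.42, 0.96) = 0.42
  (¬(A ∧ (A ⊃ B)) ∨ (A ∧ (¬A ⊃ (B ⊃ ¬B)))) = max(0.58, 0.42) = 0.58
  ¬(¬(A ∧ (A ⊃ B)) ∨ (A ∧ (¬A ⊃ (B ⊃ ¬B)))): Łukasiewicz ¬ gives 1 − 0.58 = 0.42
  Łukasiewicz value = 0.42
Difference: 0 − 0.42 = -0.42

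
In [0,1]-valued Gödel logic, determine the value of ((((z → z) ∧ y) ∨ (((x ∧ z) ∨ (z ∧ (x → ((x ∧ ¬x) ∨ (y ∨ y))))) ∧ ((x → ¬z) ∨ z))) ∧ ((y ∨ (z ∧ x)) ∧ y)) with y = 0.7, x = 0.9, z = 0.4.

0.70

(z → z): 0.4 ≤ 0.4, so result = 1
((z → z) ∧ y) = min(1, 0.7) = 0.7
(x ∧ z) = min(0.9, 0.4) = 0.4
¬x: Gödel ¬ of 0.9 = 0 (operand ≠ 0)
(x ∧ ¬x) = min(0.9, 0) = 0
(y ∨ y) = max(0.7, 0.7) = 0.7
((x ∧ ¬x) ∨ (y ∨ y)) = max(0, 0.7) = 0.7
(x → ((x ∧ ¬x) ∨ (y ∨ y))): 0.9 > 0.7, so result = 0.7
(z ∧ (x → ((x ∧ ¬x) ∨ (y ∨ y)))) = min(0.4, 0.7) = 0.4
((x ∧ z) ∨ (z ∧ (x → ((x ∧ ¬x) ∨ (y ∨ y))))) = max(0.4, 0.4) = 0.4
¬z: Gödel ¬ of 0.4 = 0 (operand ≠ 0)
(x → ¬z): 0.9 > 0, so result = 0
((x → ¬z) ∨ z) = max(0, 0.4) = 0.4
(((x ∧ z) ∨ (z ∧ (x → ((x ∧ ¬x) ∨ (y ∨ y))))) ∧ ((x → ¬z) ∨ z)) = min(0.4, 0.4) = 0.4
(((z → z) ∧ y) ∨ (((x ∧ z) ∨ (z ∧ (x → ((x ∧ ¬x) ∨ (y ∨ y))))) ∧ ((x → ¬z) ∨ z))) = max(0.7, 0.4) = 0.7
(z ∧ x) = min(0.4, 0.9) = 0.4
(y ∨ (z ∧ x)) = max(0.7, 0.4) = 0.7
((y ∨ (z ∧ x)) ∧ y) = min(0.7, 0.7) = 0.7
((((z → z) ∧ y) ∨ (((x ∧ z) ∨ (z ∧ (x → ((x ∧ ¬x) ∨ (y ∨ y))))) ∧ ((x → ¬z) ∨ z))) ∧ ((y ∨ (z ∧ x)) ∧ y)) = min(0.7, 0.7) = 0.7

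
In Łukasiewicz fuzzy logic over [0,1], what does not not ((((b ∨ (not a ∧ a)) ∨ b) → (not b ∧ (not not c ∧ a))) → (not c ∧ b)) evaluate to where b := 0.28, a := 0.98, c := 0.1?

0.46

not a: Łukasiewicz ¬ gives 1 − 0.98 = 0.02
(not a ∧ a) = min(0.02, 0.98) = 0.02
(b ∨ (not a ∧ a)) = max(0.28, 0.02) = 0.28
((b ∨ (not a ∧ a)) ∨ b) = max(0.28, 0.28) = 0.28
not b: Łukasiewicz ¬ gives 1 − 0.28 = 0.72
not c: Łukasiewicz ¬ gives 1 − 0.1 = 0.9
not not c: Łukasiewicz ¬ gives 1 − 0.9 = 0.1
(not not c ∧ a) = min(0.1, 0.98) = 0.1
(not b ∧ (not not c ∧ a)) = min(0.72, 0.1) = 0.1
(((b ∨ (not a ∧ a)) ∨ b) → (not b ∧ (not not c ∧ a))): min(1, 1 − 0.28 + 0.1) = 0.82
not c: Łukasiewicz ¬ gives 1 − 0.1 = 0.9
(not c ∧ b) = min(0.9, 0.28) = 0.28
((((b ∨ (not a ∧ a)) ∨ b) → (not b ∧ (not not c ∧ a))) → (not c ∧ b)): min(1, 1 − 0.82 + 0.28) = 0.46
not ((((b ∨ (not a ∧ a)) ∨ b) → (not b ∧ (not not c ∧ a))) → (not c ∧ b)): Łukasiewicz ¬ gives 1 − 0.46 = 0.54
not not ((((b ∨ (not a ∧ a)) ∨ b) → (not b ∧ (not not c ∧ a))) → (not c ∧ b)): Łukasiewicz ¬ gives 1 − 0.54 = 0.46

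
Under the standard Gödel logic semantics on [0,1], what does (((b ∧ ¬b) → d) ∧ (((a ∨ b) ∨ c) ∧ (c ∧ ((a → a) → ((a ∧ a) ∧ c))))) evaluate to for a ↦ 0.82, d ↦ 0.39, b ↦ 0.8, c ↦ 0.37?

¬b: Gödel ¬ of 0.8 = 0 (operand ≠ 0)
(b ∧ ¬b) = min(0.8, 0) = 0
((b ∧ ¬b) → d): 0 ≤ 0.39, so result = 1
(a ∨ b) = max(0.82, 0.8) = 0.82
((a ∨ b) ∨ c) = max(0.82, 0.37) = 0.82
(a → a): 0.82 ≤ 0.82, so result = 1
(a ∧ a) = min(0.82, 0.82) = 0.82
((a ∧ a) ∧ c) = min(0.82, 0.37) = 0.37
((a → a) → ((a ∧ a) ∧ c)): 1 > 0.37, so result = 0.37
(c ∧ ((a → a) → ((a ∧ a) ∧ c))) = min(0.37, 0.37) = 0.37
(((a ∨ b) ∨ c) ∧ (c ∧ ((a → a) → ((a ∧ a) ∧ c)))) = min(0.82, 0.37) = 0.37
(((b ∧ ¬b) → d) ∧ (((a ∨ b) ∨ c) ∧ (c ∧ ((a → a) → ((a ∧ a) ∧ c))))) = min(1, 0.37) = 0.37

0.37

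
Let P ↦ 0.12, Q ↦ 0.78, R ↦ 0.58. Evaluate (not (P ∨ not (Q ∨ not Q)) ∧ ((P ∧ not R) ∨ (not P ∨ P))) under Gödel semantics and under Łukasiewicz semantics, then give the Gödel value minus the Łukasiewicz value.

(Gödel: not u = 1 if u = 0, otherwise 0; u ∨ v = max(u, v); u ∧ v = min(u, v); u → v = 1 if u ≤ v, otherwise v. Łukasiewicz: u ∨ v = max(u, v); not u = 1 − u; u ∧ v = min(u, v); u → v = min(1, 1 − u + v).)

Gödel evaluation:
  not Q: Gödel ¬ of 0.78 = 0 (operand ≠ 0)
  (Q ∨ not Q) = max(0.78, 0) = 0.78
  not (Q ∨ not Q): Gödel ¬ of 0.78 = 0 (operand ≠ 0)
  (P ∨ not (Q ∨ not Q)) = max(0.12, 0) = 0.12
  not (P ∨ not (Q ∨ not Q)): Gödel ¬ of 0.12 = 0 (operand ≠ 0)
  not R: Gödel ¬ of 0.58 = 0 (operand ≠ 0)
  (P ∧ not R) = min(0.12, 0) = 0
  not P: Gödel ¬ of 0.12 = 0 (operand ≠ 0)
  (not P ∨ P) = max(0, 0.12) = 0.12
  ((P ∧ not R) ∨ (not P ∨ P)) = max(0, 0.12) = 0.12
  (not (P ∨ not (Q ∨ not Q)) ∧ ((P ∧ not R) ∨ (not P ∨ P))) = min(0, 0.12) = 0
  Gödel value = 0
Łukasiewicz evaluation:
  not Q: Łukasiewicz ¬ gives 1 − 0.78 = 0.22
  (Q ∨ not Q) = max(0.78, 0.22) = 0.78
  not (Q ∨ not Q): Łukasiewicz ¬ gives 1 − 0.78 = 0.22
  (P ∨ not (Q ∨ not Q)) = max(0.12, 0.22) = 0.22
  not (P ∨ not (Q ∨ not Q)): Łukasiewicz ¬ gives 1 − 0.22 = 0.78
  not R: Łukasiewicz ¬ gives 1 − 0.58 = 0.42
  (P ∧ not R) = min(0.12, 0.42) = 0.12
  not P: Łukasiewicz ¬ gives 1 − 0.12 = 0.88
  (not P ∨ P) = max(0.88, 0.12) = 0.88
  ((P ∧ not R) ∨ (not P ∨ P)) = max(0.12, 0.88) = 0.88
  (not (P ∨ not (Q ∨ not Q)) ∧ ((P ∧ not R) ∨ (not P ∨ P))) = min(0.78, 0.88) = 0.78
  Łukasiewicz value = 0.78
Difference: 0 − 0.78 = -0.78

-0.78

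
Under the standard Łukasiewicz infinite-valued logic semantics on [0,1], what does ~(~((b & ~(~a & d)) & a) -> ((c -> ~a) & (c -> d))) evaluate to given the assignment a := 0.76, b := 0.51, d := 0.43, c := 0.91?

~a: Łukasiewicz ¬ gives 1 − 0.76 = 0.24
(~a & d) = min(0.24, 0.43) = 0.24
~(~a & d): Łukasiewicz ¬ gives 1 − 0.24 = 0.76
(b & ~(~a & d)) = min(0.51, 0.76) = 0.51
((b & ~(~a & d)) & a) = min(0.51, 0.76) = 0.51
~((b & ~(~a & d)) & a): Łukasiewicz ¬ gives 1 − 0.51 = 0.49
~a: Łukasiewicz ¬ gives 1 − 0.76 = 0.24
(c -> ~a): min(1, 1 − 0.91 + 0.24) = 0.33
(c -> d): min(1, 1 − 0.91 + 0.43) = 0.52
((c -> ~a) & (c -> d)) = min(0.33, 0.52) = 0.33
(~((b & ~(~a & d)) & a) -> ((c -> ~a) & (c -> d))): min(1, 1 − 0.49 + 0.33) = 0.84
~(~((b & ~(~a & d)) & a) -> ((c -> ~a) & (c -> d))): Łukasiewicz ¬ gives 1 − 0.84 = 0.16

0.16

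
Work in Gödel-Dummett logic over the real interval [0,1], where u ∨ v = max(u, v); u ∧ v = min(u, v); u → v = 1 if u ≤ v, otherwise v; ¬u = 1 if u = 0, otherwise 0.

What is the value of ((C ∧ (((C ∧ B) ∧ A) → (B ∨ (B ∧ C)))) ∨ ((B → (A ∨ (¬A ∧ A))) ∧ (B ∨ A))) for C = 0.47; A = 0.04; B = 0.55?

(C ∧ B) = min(0.47, 0.55) = 0.47
((C ∧ B) ∧ A) = min(0.47, 0.04) = 0.04
(B ∧ C) = min(0.55, 0.47) = 0.47
(B ∨ (B ∧ C)) = max(0.55, 0.47) = 0.55
(((C ∧ B) ∧ A) → (B ∨ (B ∧ C))): 0.04 ≤ 0.55, so result = 1
(C ∧ (((C ∧ B) ∧ A) → (B ∨ (B ∧ C)))) = min(0.47, 1) = 0.47
¬A: Gödel ¬ of 0.04 = 0 (operand ≠ 0)
(¬A ∧ A) = min(0, 0.04) = 0
(A ∨ (¬A ∧ A)) = max(0.04, 0) = 0.04
(B → (A ∨ (¬A ∧ A))): 0.55 > 0.04, so result = 0.04
(B ∨ A) = max(0.55, 0.04) = 0.55
((B → (A ∨ (¬A ∧ A))) ∧ (B ∨ A)) = min(0.04, 0.55) = 0.04
((C ∧ (((C ∧ B) ∧ A) → (B ∨ (B ∧ C)))) ∨ ((B → (A ∨ (¬A ∧ A))) ∧ (B ∨ A))) = max(0.47, 0.04) = 0.47

0.47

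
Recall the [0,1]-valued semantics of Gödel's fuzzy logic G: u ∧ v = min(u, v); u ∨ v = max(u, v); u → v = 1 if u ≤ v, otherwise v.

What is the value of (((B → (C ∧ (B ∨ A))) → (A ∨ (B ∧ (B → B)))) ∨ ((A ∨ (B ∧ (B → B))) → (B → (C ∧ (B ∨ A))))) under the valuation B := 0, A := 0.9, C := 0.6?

(B ∨ A) = max(0, 0.9) = 0.9
(C ∧ (B ∨ A)) = min(0.6, 0.9) = 0.6
(B → (C ∧ (B ∨ A))): 0 ≤ 0.6, so result = 1
(B → B): 0 ≤ 0, so result = 1
(B ∧ (B → B)) = min(0, 1) = 0
(A ∨ (B ∧ (B → B))) = max(0.9, 0) = 0.9
((B → (C ∧ (B ∨ A))) → (A ∨ (B ∧ (B → B)))): 1 > 0.9, so result = 0.9
(B → B): 0 ≤ 0, so result = 1
(B ∧ (B → B)) = min(0, 1) = 0
(A ∨ (B ∧ (B → B))) = max(0.9, 0) = 0.9
(B ∨ A) = max(0, 0.9) = 0.9
(C ∧ (B ∨ A)) = min(0.6, 0.9) = 0.6
(B → (C ∧ (B ∨ A))): 0 ≤ 0.6, so result = 1
((A ∨ (B ∧ (B → B))) → (B → (C ∧ (B ∨ A)))): 0.9 ≤ 1, so result = 1
(((B → (C ∧ (B ∨ A))) → (A ∨ (B ∧ (B → B)))) ∨ ((A ∨ (B ∧ (B → B))) → (B → (C ∧ (B ∨ A))))) = max(0.9, 1) = 1

1.00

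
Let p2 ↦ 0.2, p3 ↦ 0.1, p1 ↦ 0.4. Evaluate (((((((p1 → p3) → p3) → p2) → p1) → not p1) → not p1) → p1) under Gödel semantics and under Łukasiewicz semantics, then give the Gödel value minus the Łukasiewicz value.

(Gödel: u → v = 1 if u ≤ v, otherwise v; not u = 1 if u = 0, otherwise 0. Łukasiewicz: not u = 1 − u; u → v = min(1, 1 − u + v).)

Gödel evaluation:
  (p1 → p3): 0.4 > 0.1, so result = 0.1
  ((p1 → p3) → p3): 0.1 ≤ 0.1, so result = 1
  (((p1 → p3) → p3) → p2): 1 > 0.2, so result = 0.2
  ((((p1 → p3) → p3) → p2) → p1): 0.2 ≤ 0.4, so result = 1
  not p1: Gödel ¬ of 0.4 = 0 (operand ≠ 0)
  (((((p1 → p3) → p3) → p2) → p1) → not p1): 1 > 0, so result = 0
  not p1: Gödel ¬ of 0.4 = 0 (operand ≠ 0)
  ((((((p1 → p3) → p3) → p2) → p1) → not p1) → not p1): 0 ≤ 0, so result = 1
  (((((((p1 → p3) → p3) → p2) → p1) → not p1) → not p1) → p1): 1 > 0.4, so result = 0.4
  Gödel value = 0.4
Łukasiewicz evaluation:
  (p1 → p3): min(1, 1 − 0.4 + 0.1) = 0.7
  ((p1 → p3) → p3): min(1, 1 − 0.7 + 0.1) = 0.4
  (((p1 → p3) → p3) → p2): min(1, 1 − 0.4 + 0.2) = 0.8
  ((((p1 → p3) → p3) → p2) → p1): min(1, 1 − 0.8 + 0.4) = 0.6
  not p1: Łukasiewicz ¬ gives 1 − 0.4 = 0.6
  (((((p1 → p3) → p3) → p2) → p1) → not p1): min(1, 1 − 0.6 + 0.6) = 1
  not p1: Łukasiewicz ¬ gives 1 − 0.4 = 0.6
  ((((((p1 → p3) → p3) → p2) → p1) → not p1) → not p1): min(1, 1 − 1 + 0.6) = 0.6
  (((((((p1 → p3) → p3) → p2) → p1) → not p1) → not p1) → p1): min(1, 1 − 0.6 + 0.4) = 0.8
  Łukasiewicz value = 0.8
Difference: 0.4 − 0.8 = -0.40

-0.40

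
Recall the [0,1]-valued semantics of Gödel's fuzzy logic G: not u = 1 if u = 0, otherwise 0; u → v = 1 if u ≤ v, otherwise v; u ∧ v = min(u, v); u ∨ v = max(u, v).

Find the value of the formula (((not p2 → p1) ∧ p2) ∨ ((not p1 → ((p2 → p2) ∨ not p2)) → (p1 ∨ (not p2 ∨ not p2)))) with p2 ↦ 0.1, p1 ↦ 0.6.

0.60

not p2: Gödel ¬ of 0.1 = 0 (operand ≠ 0)
(not p2 → p1): 0 ≤ 0.6, so result = 1
((not p2 → p1) ∧ p2) = min(1, 0.1) = 0.1
not p1: Gödel ¬ of 0.6 = 0 (operand ≠ 0)
(p2 → p2): 0.1 ≤ 0.1, so result = 1
not p2: Gödel ¬ of 0.1 = 0 (operand ≠ 0)
((p2 → p2) ∨ not p2) = max(1, 0) = 1
(not p1 → ((p2 → p2) ∨ not p2)): 0 ≤ 1, so result = 1
not p2: Gödel ¬ of 0.1 = 0 (operand ≠ 0)
not p2: Gödel ¬ of 0.1 = 0 (operand ≠ 0)
(not p2 ∨ not p2) = max(0, 0) = 0
(p1 ∨ (not p2 ∨ not p2)) = max(0.6, 0) = 0.6
((not p1 → ((p2 → p2) ∨ not p2)) → (p1 ∨ (not p2 ∨ not p2))): 1 > 0.6, so result = 0.6
(((not p2 → p1) ∧ p2) ∨ ((not p1 → ((p2 → p2) ∨ not p2)) → (p1 ∨ (not p2 ∨ not p2)))) = max(0.1, 0.6) = 0.6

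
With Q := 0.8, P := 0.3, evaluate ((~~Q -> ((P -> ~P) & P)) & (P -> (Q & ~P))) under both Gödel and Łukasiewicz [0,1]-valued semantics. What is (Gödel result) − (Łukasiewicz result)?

-0.50

Gödel evaluation:
  ~Q: Gödel ¬ of 0.8 = 0 (operand ≠ 0)
  ~~Q: Gödel ¬ of 0 = 1 (operand is 0)
  ~P: Gödel ¬ of 0.3 = 0 (operand ≠ 0)
  (P -> ~P): 0.3 > 0, so result = 0
  ((P -> ~P) & P) = min(0, 0.3) = 0
  (~~Q -> ((P -> ~P) & P)): 1 > 0, so result = 0
  ~P: Gödel ¬ of 0.3 = 0 (operand ≠ 0)
  (Q & ~P) = min(0.8, 0) = 0
  (P -> (Q & ~P)): 0.3 > 0, so result = 0
  ((~~Q -> ((P -> ~P) & P)) & (P -> (Q & ~P))) = min(0, 0) = 0
  Gödel value = 0
Łukasiewicz evaluation:
  ~Q: Łukasiewicz ¬ gives 1 − 0.8 = 0.2
  ~~Q: Łukasiewicz ¬ gives 1 − 0.2 = 0.8
  ~P: Łukasiewicz ¬ gives 1 − 0.3 = 0.7
  (P -> ~P): min(1, 1 − 0.3 + 0.7) = 1
  ((P -> ~P) & P) = min(1, 0.3) = 0.3
  (~~Q -> ((P -> ~P) & P)): min(1, 1 − 0.8 + 0.3) = 0.5
  ~P: Łukasiewicz ¬ gives 1 − 0.3 = 0.7
  (Q & ~P) = min(0.8, 0.7) = 0.7
  (P -> (Q & ~P)): min(1, 1 − 0.3 + 0.7) = 1
  ((~~Q -> ((P -> ~P) & P)) & (P -> (Q & ~P))) = min(0.5, 1) = 0.5
  Łukasiewicz value = 0.5
Difference: 0 − 0.5 = -0.50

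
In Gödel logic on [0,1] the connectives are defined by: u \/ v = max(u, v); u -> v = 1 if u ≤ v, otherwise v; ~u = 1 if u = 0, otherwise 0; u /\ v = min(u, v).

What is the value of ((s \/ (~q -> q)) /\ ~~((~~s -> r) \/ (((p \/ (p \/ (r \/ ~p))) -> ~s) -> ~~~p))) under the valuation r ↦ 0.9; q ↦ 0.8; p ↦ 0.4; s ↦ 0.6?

~q: Gödel ¬ of 0.8 = 0 (operand ≠ 0)
(~q -> q): 0 ≤ 0.8, so result = 1
(s \/ (~q -> q)) = max(0.6, 1) = 1
~s: Gödel ¬ of 0.6 = 0 (operand ≠ 0)
~~s: Gödel ¬ of 0 = 1 (operand is 0)
(~~s -> r): 1 > 0.9, so result = 0.9
~p: Gödel ¬ of 0.4 = 0 (operand ≠ 0)
(r \/ ~p) = max(0.9, 0) = 0.9
(p \/ (r \/ ~p)) = max(0.4, 0.9) = 0.9
(p \/ (p \/ (r \/ ~p))) = max(0.4, 0.9) = 0.9
~s: Gödel ¬ of 0.6 = 0 (operand ≠ 0)
((p \/ (p \/ (r \/ ~p))) -> ~s): 0.9 > 0, so result = 0
~p: Gödel ¬ of 0.4 = 0 (operand ≠ 0)
~~p: Gödel ¬ of 0 = 1 (operand is 0)
~~~p: Gödel ¬ of 1 = 0 (operand ≠ 0)
(((p \/ (p \/ (r \/ ~p))) -> ~s) -> ~~~p): 0 ≤ 0, so result = 1
((~~s -> r) \/ (((p \/ (p \/ (r \/ ~p))) -> ~s) -> ~~~p)) = max(0.9, 1) = 1
~((~~s -> r) \/ (((p \/ (p \/ (r \/ ~p))) -> ~s) -> ~~~p)): Gödel ¬ of 1 = 0 (operand ≠ 0)
~~((~~s -> r) \/ (((p \/ (p \/ (r \/ ~p))) -> ~s) -> ~~~p)): Gödel ¬ of 0 = 1 (operand is 0)
((s \/ (~q -> q)) /\ ~~((~~s -> r) \/ (((p \/ (p \/ (r \/ ~p))) -> ~s) -> ~~~p))) = min(1, 1) = 1

1.00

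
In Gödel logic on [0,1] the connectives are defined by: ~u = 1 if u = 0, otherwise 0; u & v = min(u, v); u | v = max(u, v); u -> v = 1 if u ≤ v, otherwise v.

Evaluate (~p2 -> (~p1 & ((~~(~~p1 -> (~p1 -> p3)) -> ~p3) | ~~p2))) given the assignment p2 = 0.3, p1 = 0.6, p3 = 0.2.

~p2: Gödel ¬ of 0.3 = 0 (operand ≠ 0)
~p1: Gödel ¬ of 0.6 = 0 (operand ≠ 0)
~p1: Gödel ¬ of 0.6 = 0 (operand ≠ 0)
~~p1: Gödel ¬ of 0 = 1 (operand is 0)
~p1: Gödel ¬ of 0.6 = 0 (operand ≠ 0)
(~p1 -> p3): 0 ≤ 0.2, so result = 1
(~~p1 -> (~p1 -> p3)): 1 ≤ 1, so result = 1
~(~~p1 -> (~p1 -> p3)): Gödel ¬ of 1 = 0 (operand ≠ 0)
~~(~~p1 -> (~p1 -> p3)): Gödel ¬ of 0 = 1 (operand is 0)
~p3: Gödel ¬ of 0.2 = 0 (operand ≠ 0)
(~~(~~p1 -> (~p1 -> p3)) -> ~p3): 1 > 0, so result = 0
~p2: Gödel ¬ of 0.3 = 0 (operand ≠ 0)
~~p2: Gödel ¬ of 0 = 1 (operand is 0)
((~~(~~p1 -> (~p1 -> p3)) -> ~p3) | ~~p2) = max(0, 1) = 1
(~p1 & ((~~(~~p1 -> (~p1 -> p3)) -> ~p3) | ~~p2)) = min(0, 1) = 0
(~p2 -> (~p1 & ((~~(~~p1 -> (~p1 -> p3)) -> ~p3) | ~~p2))): 0 ≤ 0, so result = 1

1.00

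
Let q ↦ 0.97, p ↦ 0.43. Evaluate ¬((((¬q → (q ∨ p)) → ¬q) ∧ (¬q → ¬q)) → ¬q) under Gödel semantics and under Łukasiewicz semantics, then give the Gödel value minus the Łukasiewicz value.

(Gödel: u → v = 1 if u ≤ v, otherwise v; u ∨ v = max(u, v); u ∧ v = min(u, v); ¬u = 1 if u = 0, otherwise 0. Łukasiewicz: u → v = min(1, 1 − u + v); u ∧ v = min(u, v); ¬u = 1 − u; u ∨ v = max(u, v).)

0.00

Gödel evaluation:
  ¬q: Gödel ¬ of 0.97 = 0 (operand ≠ 0)
  (q ∨ p) = max(0.97, 0.43) = 0.97
  (¬q → (q ∨ p)): 0 ≤ 0.97, so result = 1
  ¬q: Gödel ¬ of 0.97 = 0 (operand ≠ 0)
  ((¬q → (q ∨ p)) → ¬q): 1 > 0, so result = 0
  ¬q: Gödel ¬ of 0.97 = 0 (operand ≠ 0)
  ¬q: Gödel ¬ of 0.97 = 0 (operand ≠ 0)
  (¬q → ¬q): 0 ≤ 0, so result = 1
  (((¬q → (q ∨ p)) → ¬q) ∧ (¬q → ¬q)) = min(0, 1) = 0
  ¬q: Gödel ¬ of 0.97 = 0 (operand ≠ 0)
  ((((¬q → (q ∨ p)) → ¬q) ∧ (¬q → ¬q)) → ¬q): 0 ≤ 0, so result = 1
  ¬((((¬q → (q ∨ p)) → ¬q) ∧ (¬q → ¬q)) → ¬q): Gödel ¬ of 1 = 0 (operand ≠ 0)
  Gödel value = 0
Łukasiewicz evaluation:
  ¬q: Łukasiewicz ¬ gives 1 − 0.97 = 0.03
  (q ∨ p) = max(0.97, 0.43) = 0.97
  (¬q → (q ∨ p)): min(1, 1 − 0.03 + 0.97) = 1
  ¬q: Łukasiewicz ¬ gives 1 − 0.97 = 0.03
  ((¬q → (q ∨ p)) → ¬q): min(1, 1 − 1 + 0.03) = 0.03
  ¬q: Łukasiewicz ¬ gives 1 − 0.97 = 0.03
  ¬q: Łukasiewicz ¬ gives 1 − 0.97 = 0.03
  (¬q → ¬q): min(1, 1 − 0.03 + 0.03) = 1
  (((¬q → (q ∨ p)) → ¬q) ∧ (¬q → ¬q)) = min(0.03, 1) = 0.03
  ¬q: Łukasiewicz ¬ gives 1 − 0.97 = 0.03
  ((((¬q → (q ∨ p)) → ¬q) ∧ (¬q → ¬q)) → ¬q): min(1, 1 − 0.03 + 0.03) = 1
  ¬((((¬q → (q ∨ p)) → ¬q) ∧ (¬q → ¬q)) → ¬q): Łukasiewicz ¬ gives 1 − 1 = 0
  Łukasiewicz value = 0
Difference: 0 − 0 = 0.00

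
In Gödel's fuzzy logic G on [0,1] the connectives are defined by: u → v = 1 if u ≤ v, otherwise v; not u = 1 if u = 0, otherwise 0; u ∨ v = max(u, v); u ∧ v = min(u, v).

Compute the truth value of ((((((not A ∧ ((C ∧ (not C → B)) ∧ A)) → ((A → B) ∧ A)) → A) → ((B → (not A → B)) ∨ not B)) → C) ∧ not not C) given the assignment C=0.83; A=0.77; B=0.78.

not A: Gödel ¬ of 0.77 = 0 (operand ≠ 0)
not C: Gödel ¬ of 0.83 = 0 (operand ≠ 0)
(not C → B): 0 ≤ 0.78, so result = 1
(C ∧ (not C → B)) = min(0.83, 1) = 0.83
((C ∧ (not C → B)) ∧ A) = min(0.83, 0.77) = 0.77
(not A ∧ ((C ∧ (not C → B)) ∧ A)) = min(0, 0.77) = 0
(A → B): 0.77 ≤ 0.78, so result = 1
((A → B) ∧ A) = min(1, 0.77) = 0.77
((not A ∧ ((C ∧ (not C → B)) ∧ A)) → ((A → B) ∧ A)): 0 ≤ 0.77, so result = 1
(((not A ∧ ((C ∧ (not C → B)) ∧ A)) → ((A → B) ∧ A)) → A): 1 > 0.77, so result = 0.77
not A: Gödel ¬ of 0.77 = 0 (operand ≠ 0)
(not A → B): 0 ≤ 0.78, so result = 1
(B → (not A → B)): 0.78 ≤ 1, so result = 1
not B: Gödel ¬ of 0.78 = 0 (operand ≠ 0)
((B → (not A → B)) ∨ not B) = max(1, 0) = 1
((((not A ∧ ((C ∧ (not C → B)) ∧ A)) → ((A → B) ∧ A)) → A) → ((B → (not A → B)) ∨ not B)): 0.77 ≤ 1, so result = 1
(((((not A ∧ ((C ∧ (not C → B)) ∧ A)) → ((A → B) ∧ A)) → A) → ((B → (not A → B)) ∨ not B)) → C): 1 > 0.83, so result = 0.83
not C: Gödel ¬ of 0.83 = 0 (operand ≠ 0)
not not C: Gödel ¬ of 0 = 1 (operand is 0)
((((((not A ∧ ((C ∧ (not C → B)) ∧ A)) → ((A → B) ∧ A)) → A) → ((B → (not A → B)) ∨ not B)) → C) ∧ not not C) = min(0.83, 1) = 0.83

0.83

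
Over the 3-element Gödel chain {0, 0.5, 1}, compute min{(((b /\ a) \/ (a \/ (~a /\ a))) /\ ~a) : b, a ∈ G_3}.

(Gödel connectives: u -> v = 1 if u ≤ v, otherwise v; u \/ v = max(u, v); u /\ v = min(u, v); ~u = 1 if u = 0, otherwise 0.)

0.00

The minimum is attained at b = 0, a = 0:
  (b /\ a) = min(0, 0) = 0
  ~a: Gödel ¬ of 0 = 1 (operand is 0)
  (~a /\ a) = min(1, 0) = 0
  (a \/ (~a /\ a)) = max(0, 0) = 0
  ((b /\ a) \/ (a \/ (~a /\ a))) = max(0, 0) = 0
  ~a: Gödel ¬ of 0 = 1 (operand is 0)
  (((b /\ a) \/ (a \/ (~a /\ a))) /\ ~a) = min(0, 1) = 0
Checking all 9 assignments confirms none give a value below 0.00.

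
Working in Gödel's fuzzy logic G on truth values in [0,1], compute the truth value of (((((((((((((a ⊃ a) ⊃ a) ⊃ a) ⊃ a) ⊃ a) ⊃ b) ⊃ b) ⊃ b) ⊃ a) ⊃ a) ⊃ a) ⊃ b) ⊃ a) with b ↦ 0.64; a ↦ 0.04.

0.04

(a ⊃ a): 0.04 ≤ 0.04, so result = 1
((a ⊃ a) ⊃ a): 1 > 0.04, so result = 0.04
(((a ⊃ a) ⊃ a) ⊃ a): 0.04 ≤ 0.04, so result = 1
((((a ⊃ a) ⊃ a) ⊃ a) ⊃ a): 1 > 0.04, so result = 0.04
(((((a ⊃ a) ⊃ a) ⊃ a) ⊃ a) ⊃ a): 0.04 ≤ 0.04, so result = 1
((((((a ⊃ a) ⊃ a) ⊃ a) ⊃ a) ⊃ a) ⊃ b): 1 > 0.64, so result = 0.64
(((((((a ⊃ a) ⊃ a) ⊃ a) ⊃ a) ⊃ a) ⊃ b) ⊃ b): 0.64 ≤ 0.64, so result = 1
((((((((a ⊃ a) ⊃ a) ⊃ a) ⊃ a) ⊃ a) ⊃ b) ⊃ b) ⊃ b): 1 > 0.64, so result = 0.64
(((((((((a ⊃ a) ⊃ a) ⊃ a) ⊃ a) ⊃ a) ⊃ b) ⊃ b) ⊃ b) ⊃ a): 0.64 > 0.04, so result = 0.04
((((((((((a ⊃ a) ⊃ a) ⊃ a) ⊃ a) ⊃ a) ⊃ b) ⊃ b) ⊃ b) ⊃ a) ⊃ a): 0.04 ≤ 0.04, so result = 1
(((((((((((a ⊃ a) ⊃ a) ⊃ a) ⊃ a) ⊃ a) ⊃ b) ⊃ b) ⊃ b) ⊃ a) ⊃ a) ⊃ a): 1 > 0.04, so result = 0.04
((((((((((((a ⊃ a) ⊃ a) ⊃ a) ⊃ a) ⊃ a) ⊃ b) ⊃ b) ⊃ b) ⊃ a) ⊃ a) ⊃ a) ⊃ b): 0.04 ≤ 0.64, so result = 1
(((((((((((((a ⊃ a) ⊃ a) ⊃ a) ⊃ a) ⊃ a) ⊃ b) ⊃ b) ⊃ b) ⊃ a) ⊃ a) ⊃ a) ⊃ b) ⊃ a): 1 > 0.04, so result = 0.04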